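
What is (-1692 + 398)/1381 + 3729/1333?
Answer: 3424847/1840873 ≈ 1.8604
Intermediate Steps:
(-1692 + 398)/1381 + 3729/1333 = -1294*1/1381 + 3729*(1/1333) = -1294/1381 + 3729/1333 = 3424847/1840873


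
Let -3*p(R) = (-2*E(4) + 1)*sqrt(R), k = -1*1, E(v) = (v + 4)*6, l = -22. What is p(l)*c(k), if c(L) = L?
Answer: -95*I*sqrt(22)/3 ≈ -148.53*I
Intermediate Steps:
E(v) = 24 + 6*v (E(v) = (4 + v)*6 = 24 + 6*v)
k = -1
p(R) = 95*sqrt(R)/3 (p(R) = -(-2*(24 + 6*4) + 1)*sqrt(R)/3 = -(-2*(24 + 24) + 1)*sqrt(R)/3 = -(-2*48 + 1)*sqrt(R)/3 = -(-96 + 1)*sqrt(R)/3 = -(-95)*sqrt(R)/3 = 95*sqrt(R)/3)
p(l)*c(k) = (95*sqrt(-22)/3)*(-1) = (95*(I*sqrt(22))/3)*(-1) = (95*I*sqrt(22)/3)*(-1) = -95*I*sqrt(22)/3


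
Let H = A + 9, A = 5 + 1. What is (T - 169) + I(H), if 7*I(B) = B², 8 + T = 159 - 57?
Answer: -300/7 ≈ -42.857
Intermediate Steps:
A = 6
T = 94 (T = -8 + (159 - 57) = -8 + 102 = 94)
H = 15 (H = 6 + 9 = 15)
I(B) = B²/7
(T - 169) + I(H) = (94 - 169) + (⅐)*15² = -75 + (⅐)*225 = -75 + 225/7 = -300/7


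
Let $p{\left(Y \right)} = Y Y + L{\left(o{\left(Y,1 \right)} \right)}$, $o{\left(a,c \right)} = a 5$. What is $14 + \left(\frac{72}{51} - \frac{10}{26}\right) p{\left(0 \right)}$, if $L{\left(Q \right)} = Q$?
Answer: $14$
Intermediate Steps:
$o{\left(a,c \right)} = 5 a$
$p{\left(Y \right)} = Y^{2} + 5 Y$ ($p{\left(Y \right)} = Y Y + 5 Y = Y^{2} + 5 Y$)
$14 + \left(\frac{72}{51} - \frac{10}{26}\right) p{\left(0 \right)} = 14 + \left(\frac{72}{51} - \frac{10}{26}\right) 0 \left(5 + 0\right) = 14 + \left(72 \cdot \frac{1}{51} - \frac{5}{13}\right) 0 \cdot 5 = 14 + \left(\frac{24}{17} - \frac{5}{13}\right) 0 = 14 + \frac{227}{221} \cdot 0 = 14 + 0 = 14$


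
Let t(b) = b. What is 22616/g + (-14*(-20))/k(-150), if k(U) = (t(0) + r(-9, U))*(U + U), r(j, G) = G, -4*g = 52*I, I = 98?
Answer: -12717041/716625 ≈ -17.746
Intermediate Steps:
g = -1274 (g = -13*98 = -¼*5096 = -1274)
k(U) = 2*U² (k(U) = (0 + U)*(U + U) = U*(2*U) = 2*U²)
22616/g + (-14*(-20))/k(-150) = 22616/(-1274) + (-14*(-20))/((2*(-150)²)) = 22616*(-1/1274) + 280/((2*22500)) = -11308/637 + 280/45000 = -11308/637 + 280*(1/45000) = -11308/637 + 7/1125 = -12717041/716625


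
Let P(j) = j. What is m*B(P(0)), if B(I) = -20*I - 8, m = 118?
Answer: -944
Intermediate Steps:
B(I) = -8 - 20*I
m*B(P(0)) = 118*(-8 - 20*0) = 118*(-8 + 0) = 118*(-8) = -944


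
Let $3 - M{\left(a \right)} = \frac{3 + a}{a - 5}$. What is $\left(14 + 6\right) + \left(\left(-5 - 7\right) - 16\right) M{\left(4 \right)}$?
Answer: $-260$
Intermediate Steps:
$M{\left(a \right)} = 3 - \frac{3 + a}{-5 + a}$ ($M{\left(a \right)} = 3 - \frac{3 + a}{a - 5} = 3 - \frac{3 + a}{-5 + a}$)
$\left(14 + 6\right) + \left(\left(-5 - 7\right) - 16\right) M{\left(4 \right)} = \left(14 + 6\right) + \left(\left(-5 - 7\right) - 16\right) \frac{2 \left(-9 + 4\right)}{-5 + 4} = 20 + \left(-12 - 16\right) 2 \frac{1}{-1} \left(-5\right) = 20 - 28 \cdot 2 \left(-1\right) \left(-5\right) = 20 - 280 = -260$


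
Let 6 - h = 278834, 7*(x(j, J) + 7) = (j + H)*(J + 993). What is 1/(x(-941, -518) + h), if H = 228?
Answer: -7/2290520 ≈ -3.0561e-6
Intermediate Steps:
x(j, J) = -7 + (228 + j)*(993 + J)/7 (x(j, J) = -7 + ((j + 228)*(J + 993))/7 = -7 + ((228 + j)*(993 + J))/7 = -7 + (228 + j)*(993 + J)/7)
h = -278828 (h = 6 - 1*278834 = 6 - 278834 = -278828)
1/(x(-941, -518) + h) = 1/((226355/7 + (228/7)*(-518) + (993/7)*(-941) + (⅐)*(-518)*(-941)) - 278828) = 1/((226355/7 - 16872 - 934413/7 + 69634) - 278828) = 1/(-338724/7 - 278828) = 1/(-2290520/7) = -7/2290520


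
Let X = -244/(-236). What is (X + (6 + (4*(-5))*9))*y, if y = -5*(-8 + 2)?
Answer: -306150/59 ≈ -5189.0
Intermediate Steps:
X = 61/59 (X = -244*(-1/236) = 61/59 ≈ 1.0339)
y = 30 (y = -5*(-6) = 30)
(X + (6 + (4*(-5))*9))*y = (61/59 + (6 + (4*(-5))*9))*30 = (61/59 + (6 - 20*9))*30 = (61/59 + (6 - 180))*30 = (61/59 - 174)*30 = -10205/59*30 = -306150/59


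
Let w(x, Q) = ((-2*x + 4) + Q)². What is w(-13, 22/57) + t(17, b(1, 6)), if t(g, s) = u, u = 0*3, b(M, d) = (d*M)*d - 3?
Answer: 2999824/3249 ≈ 923.31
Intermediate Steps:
b(M, d) = -3 + M*d² (b(M, d) = (M*d)*d - 3 = M*d² - 3 = -3 + M*d²)
u = 0
t(g, s) = 0
w(x, Q) = (4 + Q - 2*x)² (w(x, Q) = ((4 - 2*x) + Q)² = (4 + Q - 2*x)²)
w(-13, 22/57) + t(17, b(1, 6)) = (4 + 22/57 - 2*(-13))² + 0 = (4 + 22*(1/57) + 26)² + 0 = (4 + 22/57 + 26)² + 0 = (1732/57)² + 0 = 2999824/3249 + 0 = 2999824/3249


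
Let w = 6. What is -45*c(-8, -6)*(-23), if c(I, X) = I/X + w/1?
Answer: 7590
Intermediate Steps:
c(I, X) = 6 + I/X (c(I, X) = I/X + 6/1 = I/X + 6*1 = I/X + 6 = 6 + I/X)
-45*c(-8, -6)*(-23) = -45*(6 - 8/(-6))*(-23) = -45*(6 - 8*(-⅙))*(-23) = -45*(6 + 4/3)*(-23) = -45*22/3*(-23) = -330*(-23) = 7590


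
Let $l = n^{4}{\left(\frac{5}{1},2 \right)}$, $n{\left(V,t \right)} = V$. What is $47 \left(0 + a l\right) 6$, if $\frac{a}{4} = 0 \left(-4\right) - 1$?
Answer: $-705000$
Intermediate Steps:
$a = -4$ ($a = 4 \left(0 \left(-4\right) - 1\right) = 4 \left(0 - 1\right) = 4 \left(-1\right) = -4$)
$l = 625$ ($l = \left(\frac{5}{1}\right)^{4} = \left(5 \cdot 1\right)^{4} = 5^{4} = 625$)
$47 \left(0 + a l\right) 6 = 47 \left(0 - 2500\right) 6 = 47 \left(-2500\right) 6 = \left(-117500\right) 6 = -705000$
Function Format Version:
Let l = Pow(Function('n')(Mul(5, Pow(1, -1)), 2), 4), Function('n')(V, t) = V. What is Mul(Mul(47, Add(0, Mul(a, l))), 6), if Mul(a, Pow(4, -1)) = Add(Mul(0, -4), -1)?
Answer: -705000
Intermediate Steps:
a = -4 (a = Mul(4, Add(Mul(0, -4), -1)) = Mul(4, Add(0, -1)) = Mul(4, -1) = -4)
l = 625 (l = Pow(Mul(5, Pow(1, -1)), 4) = Pow(Mul(5, 1), 4) = Pow(5, 4) = 625)
Mul(Mul(47, Add(0, Mul(a, l))), 6) = Mul(Mul(47, Add(0, Mul(-4, 625))), 6) = Mul(Mul(47, Add(0, -2500)), 6) = Mul(Mul(47, -2500), 6) = Mul(-117500, 6) = -705000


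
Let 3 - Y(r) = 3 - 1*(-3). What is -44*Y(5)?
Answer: 132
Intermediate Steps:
Y(r) = -3 (Y(r) = 3 - (3 - 1*(-3)) = 3 - (3 + 3) = 3 - 1*6 = 3 - 6 = -3)
-44*Y(5) = -44*(-3) = 132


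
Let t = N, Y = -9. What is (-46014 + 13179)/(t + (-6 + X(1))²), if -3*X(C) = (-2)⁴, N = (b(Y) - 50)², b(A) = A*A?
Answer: -59103/1961 ≈ -30.139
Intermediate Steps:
b(A) = A²
N = 961 (N = ((-9)² - 50)² = (81 - 50)² = 31² = 961)
t = 961
X(C) = -16/3 (X(C) = -⅓*(-2)⁴ = -⅓*16 = -16/3)
(-46014 + 13179)/(t + (-6 + X(1))²) = (-46014 + 13179)/(961 + (-6 - 16/3)²) = -32835/(961 + (-34/3)²) = -32835/(961 + 1156/9) = -32835/9805/9 = -32835*9/9805 = -59103/1961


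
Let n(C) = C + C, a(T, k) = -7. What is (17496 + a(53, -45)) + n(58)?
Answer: 17605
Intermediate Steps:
n(C) = 2*C
(17496 + a(53, -45)) + n(58) = (17496 - 7) + 2*58 = 17489 + 116 = 17605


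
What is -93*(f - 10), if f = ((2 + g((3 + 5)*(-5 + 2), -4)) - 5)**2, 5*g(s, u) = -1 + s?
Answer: -5022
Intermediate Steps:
g(s, u) = -1/5 + s/5 (g(s, u) = (-1 + s)/5 = -1/5 + s/5)
f = 64 (f = ((2 + (-1/5 + ((3 + 5)*(-5 + 2))/5)) - 5)**2 = ((2 + (-1/5 + (8*(-3))/5)) - 5)**2 = ((2 + (-1/5 + (1/5)*(-24))) - 5)**2 = ((2 + (-1/5 - 24/5)) - 5)**2 = ((2 - 5) - 5)**2 = (-3 - 5)**2 = (-8)**2 = 64)
-93*(f - 10) = -93*(64 - 10) = -93*54 = -5022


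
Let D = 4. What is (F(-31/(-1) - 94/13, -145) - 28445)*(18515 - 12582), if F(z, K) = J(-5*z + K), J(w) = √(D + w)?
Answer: -168764185 + 5933*I*√43914/13 ≈ -1.6876e+8 + 95639.0*I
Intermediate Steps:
J(w) = √(4 + w)
F(z, K) = √(4 + K - 5*z) (F(z, K) = √(4 + (-5*z + K)) = √(4 + (K - 5*z)) = √(4 + K - 5*z))
(F(-31/(-1) - 94/13, -145) - 28445)*(18515 - 12582) = (√(4 - 145 - 5*(-31/(-1) - 94/13)) - 28445)*(18515 - 12582) = (√(4 - 145 - 5*(-31*(-1) - 94*1/13)) - 28445)*5933 = (√(4 - 145 - 5*(31 - 94/13)) - 28445)*5933 = (√(4 - 145 - 5*309/13) - 28445)*5933 = (√(4 - 145 - 1545/13) - 28445)*5933 = (√(-3378/13) - 28445)*5933 = (I*√43914/13 - 28445)*5933 = (-28445 + I*√43914/13)*5933 = -168764185 + 5933*I*√43914/13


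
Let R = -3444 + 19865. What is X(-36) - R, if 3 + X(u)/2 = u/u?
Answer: -16425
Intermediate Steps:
R = 16421
X(u) = -4 (X(u) = -6 + 2*(u/u) = -6 + 2*1 = -6 + 2 = -4)
X(-36) - R = -4 - 1*16421 = -4 - 16421 = -16425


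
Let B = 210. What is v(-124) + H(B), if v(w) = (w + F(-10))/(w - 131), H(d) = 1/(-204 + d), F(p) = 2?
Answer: 329/510 ≈ 0.64510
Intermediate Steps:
v(w) = (2 + w)/(-131 + w) (v(w) = (w + 2)/(w - 131) = (2 + w)/(-131 + w))
v(-124) + H(B) = (2 - 124)/(-131 - 124) + 1/(-204 + 210) = -122/(-255) + 1/6 = -1/255*(-122) + ⅙ = 122/255 + ⅙ = 329/510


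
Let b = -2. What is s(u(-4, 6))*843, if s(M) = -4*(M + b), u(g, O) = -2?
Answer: 13488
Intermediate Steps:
s(M) = 8 - 4*M (s(M) = -4*(M - 2) = -4*(-2 + M) = 8 - 4*M)
s(u(-4, 6))*843 = (8 - 4*(-2))*843 = (8 + 8)*843 = 16*843 = 13488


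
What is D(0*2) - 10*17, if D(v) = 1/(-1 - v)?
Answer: -171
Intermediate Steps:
D(0*2) - 10*17 = -1/(1 + 0*2) - 10*17 = -1/(1 + 0) - 170 = -1/1 - 170 = -1*1 - 170 = -1 - 170 = -171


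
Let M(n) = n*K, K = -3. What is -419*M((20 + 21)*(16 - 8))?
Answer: 412296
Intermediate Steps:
M(n) = -3*n (M(n) = n*(-3) = -3*n)
-419*M((20 + 21)*(16 - 8)) = -(-1257)*(20 + 21)*(16 - 8) = -(-1257)*41*8 = -(-1257)*328 = -419*(-984) = 412296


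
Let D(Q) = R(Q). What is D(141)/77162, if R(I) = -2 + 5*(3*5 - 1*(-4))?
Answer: 93/77162 ≈ 0.0012053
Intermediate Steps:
R(I) = 93 (R(I) = -2 + 5*(15 + 4) = -2 + 5*19 = -2 + 95 = 93)
D(Q) = 93
D(141)/77162 = 93/77162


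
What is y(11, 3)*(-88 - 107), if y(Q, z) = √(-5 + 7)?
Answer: -195*√2 ≈ -275.77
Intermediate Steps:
y(Q, z) = √2
y(11, 3)*(-88 - 107) = √2*(-88 - 107) = √2*(-195) = -195*√2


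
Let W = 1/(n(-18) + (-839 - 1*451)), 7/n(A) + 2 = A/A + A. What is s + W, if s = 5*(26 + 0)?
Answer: 3187191/24517 ≈ 130.00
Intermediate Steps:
n(A) = 7/(-1 + A) (n(A) = 7/(-2 + (A/A + A)) = 7/(-2 + (1 + A)) = 7/(-1 + A))
s = 130 (s = 5*26 = 130)
W = -19/24517 (W = 1/(7/(-1 - 18) + (-839 - 1*451)) = 1/(7/(-19) + (-839 - 451)) = 1/(7*(-1/19) - 1290) = 1/(-7/19 - 1290) = 1/(-24517/19) = -19/24517 ≈ -0.00077497)
s + W = 130 - 19/24517 = 3187191/24517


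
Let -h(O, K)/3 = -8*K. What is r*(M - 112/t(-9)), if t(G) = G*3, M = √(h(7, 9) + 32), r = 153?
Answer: 1904/3 + 306*√62 ≈ 3044.1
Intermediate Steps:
h(O, K) = 24*K (h(O, K) = -(-24)*K = 24*K)
M = 2*√62 (M = √(24*9 + 32) = √(216 + 32) = √248 = 2*√62 ≈ 15.748)
t(G) = 3*G
r*(M - 112/t(-9)) = 153*(2*√62 - 112/(3*(-9))) = 153*(2*√62 - 112/(-27)) = 153*(2*√62 - 112*(-1/27)) = 153*(2*√62 + 112/27) = 153*(112/27 + 2*√62) = 1904/3 + 306*√62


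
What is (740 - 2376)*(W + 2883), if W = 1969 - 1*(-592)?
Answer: -8906384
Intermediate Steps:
W = 2561 (W = 1969 + 592 = 2561)
(740 - 2376)*(W + 2883) = (740 - 2376)*(2561 + 2883) = -1636*5444 = -8906384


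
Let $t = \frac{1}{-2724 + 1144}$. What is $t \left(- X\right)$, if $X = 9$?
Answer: $\frac{9}{1580} \approx 0.0056962$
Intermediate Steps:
$t = - \frac{1}{1580}$ ($t = \frac{1}{-1580} = - \frac{1}{1580} \approx -0.00063291$)
$t \left(- X\right) = - \frac{\left(-1\right) 9}{1580} = \left(- \frac{1}{1580}\right) \left(-9\right) = \frac{9}{1580}$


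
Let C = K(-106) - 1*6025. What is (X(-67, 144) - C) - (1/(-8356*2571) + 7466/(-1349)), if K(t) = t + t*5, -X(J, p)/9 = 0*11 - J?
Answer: 175726924564757/28980939324 ≈ 6063.5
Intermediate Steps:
X(J, p) = 9*J (X(J, p) = -9*(0*11 - J) = -9*(0 - J) = -(-9)*J = 9*J)
K(t) = 6*t (K(t) = t + 5*t = 6*t)
C = -6661 (C = 6*(-106) - 1*6025 = -636 - 6025 = -6661)
(X(-67, 144) - C) - (1/(-8356*2571) + 7466/(-1349)) = (9*(-67) - 1*(-6661)) - (1/(-8356*2571) + 7466/(-1349)) = (-603 + 6661) - (-1/8356*1/2571 + 7466*(-1/1349)) = 6058 - (-1/21483276 - 7466/1349) = 6058 - 1*(-160394139965/28980939324) = 6058 + 160394139965/28980939324 = 175726924564757/28980939324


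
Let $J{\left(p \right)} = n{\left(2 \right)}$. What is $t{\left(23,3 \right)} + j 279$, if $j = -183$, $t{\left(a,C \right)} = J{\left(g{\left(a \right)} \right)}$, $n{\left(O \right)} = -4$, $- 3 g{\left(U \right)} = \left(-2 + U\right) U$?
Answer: $-51061$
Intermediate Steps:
$g{\left(U \right)} = - \frac{U \left(-2 + U\right)}{3}$ ($g{\left(U \right)} = - \frac{\left(-2 + U\right) U}{3} = - \frac{U \left(-2 + U\right)}{3}$)
$J{\left(p \right)} = -4$
$t{\left(a,C \right)} = -4$
$t{\left(23,3 \right)} + j 279 = -4 - 51057 = -51061$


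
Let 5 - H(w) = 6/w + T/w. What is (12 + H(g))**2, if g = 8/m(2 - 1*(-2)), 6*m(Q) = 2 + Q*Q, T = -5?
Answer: 17689/64 ≈ 276.39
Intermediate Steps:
m(Q) = 1/3 + Q**2/6 (m(Q) = (2 + Q*Q)/6 = (2 + Q**2)/6 = 1/3 + Q**2/6)
g = 8/3 (g = 8/(1/3 + (2 - 1*(-2))**2/6) = 8/(1/3 + (2 + 2)**2/6) = 8/(1/3 + (1/6)*4**2) = 8/(1/3 + (1/6)*16) = 8/(1/3 + 8/3) = 8/3 ≈ 2.6667)
H(w) = 5 - 1/w (H(w) = 5 - (6/w - 5/w) = 5 - 1/w)
(12 + H(g))**2 = (12 + (5 - 1/8/3))**2 = (12 + (5 - 1*3/8))**2 = (12 + (5 - 3/8))**2 = (12 + 37/8)**2 = (133/8)**2 = 17689/64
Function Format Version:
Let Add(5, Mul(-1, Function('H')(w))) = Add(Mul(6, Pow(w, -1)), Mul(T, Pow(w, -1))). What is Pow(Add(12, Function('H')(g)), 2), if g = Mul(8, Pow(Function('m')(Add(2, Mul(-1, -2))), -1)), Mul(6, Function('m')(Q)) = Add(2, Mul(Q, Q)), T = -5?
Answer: Rational(17689, 64) ≈ 276.39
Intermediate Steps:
Function('m')(Q) = Add(Rational(1, 3), Mul(Rational(1, 6), Pow(Q, 2))) (Function('m')(Q) = Mul(Rational(1, 6), Add(2, Mul(Q, Q))) = Mul(Rational(1, 6), Add(2, Pow(Q, 2))) = Add(Rational(1, 3), Mul(Rational(1, 6), Pow(Q, 2))))
g = Rational(8, 3) (g = Mul(8, Pow(Add(Rational(1, 3), Mul(Rational(1, 6), Pow(Add(2, Mul(-1, -2)), 2))), -1)) = Mul(8, Pow(Add(Rational(1, 3), Mul(Rational(1, 6), Pow(Add(2, 2), 2))), -1)) = Mul(8, Pow(Add(Rational(1, 3), Mul(Rational(1, 6), Pow(4, 2))), -1)) = Mul(8, Pow(Add(Rational(1, 3), Mul(Rational(1, 6), 16)), -1)) = Mul(8, Pow(Add(Rational(1, 3), Rational(8, 3)), -1)) = Mul(8, Pow(3, -1)) = Mul(8, Rational(1, 3)) = Rational(8, 3) ≈ 2.6667)
Function('H')(w) = Add(5, Mul(-1, Pow(w, -1))) (Function('H')(w) = Add(5, Mul(-1, Add(Mul(6, Pow(w, -1)), Mul(-5, Pow(w, -1))))) = Add(5, Mul(-1, Pow(w, -1))))
Pow(Add(12, Function('H')(g)), 2) = Pow(Add(12, Add(5, Mul(-1, Pow(Rational(8, 3), -1)))), 2) = Pow(Add(12, Add(5, Mul(-1, Rational(3, 8)))), 2) = Pow(Add(12, Add(5, Rational(-3, 8))), 2) = Pow(Add(12, Rational(37, 8)), 2) = Pow(Rational(133, 8), 2) = Rational(17689, 64)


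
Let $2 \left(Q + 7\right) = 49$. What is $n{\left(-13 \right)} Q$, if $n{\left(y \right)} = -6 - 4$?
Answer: $-175$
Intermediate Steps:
$Q = \frac{35}{2}$ ($Q = -7 + \frac{1}{2} \cdot 49 = -7 + \frac{49}{2} = \frac{35}{2} \approx 17.5$)
$n{\left(y \right)} = -10$ ($n{\left(y \right)} = -6 - 4 = -10$)
$n{\left(-13 \right)} Q = \left(-10\right) \frac{35}{2} = -175$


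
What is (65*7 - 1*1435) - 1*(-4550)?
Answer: 3570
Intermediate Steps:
(65*7 - 1*1435) - 1*(-4550) = (455 - 1435) + 4550 = -980 + 4550 = 3570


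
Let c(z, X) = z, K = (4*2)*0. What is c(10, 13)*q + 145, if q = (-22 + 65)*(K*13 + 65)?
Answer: 28095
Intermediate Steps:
K = 0 (K = 8*0 = 0)
q = 2795 (q = (-22 + 65)*(0*13 + 65) = 43*(0 + 65) = 43*65 = 2795)
c(10, 13)*q + 145 = 10*2795 + 145 = 27950 + 145 = 28095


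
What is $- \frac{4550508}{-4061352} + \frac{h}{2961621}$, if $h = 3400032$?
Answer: $\frac{757933522687}{334116260322} \approx 2.2685$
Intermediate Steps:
$- \frac{4550508}{-4061352} + \frac{h}{2961621} = - \frac{4550508}{-4061352} + \frac{3400032}{2961621} = \left(-4550508\right) \left(- \frac{1}{4061352}\right) + 3400032 \cdot \frac{1}{2961621} = \frac{379209}{338446} + \frac{1133344}{987207} = \frac{757933522687}{334116260322}$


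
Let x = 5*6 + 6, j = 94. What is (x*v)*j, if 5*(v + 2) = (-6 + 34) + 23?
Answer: 138744/5 ≈ 27749.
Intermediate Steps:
v = 41/5 (v = -2 + ((-6 + 34) + 23)/5 = -2 + (28 + 23)/5 = -2 + (⅕)*51 = -2 + 51/5 = 41/5 ≈ 8.2000)
x = 36 (x = 30 + 6 = 36)
(x*v)*j = (36*(41/5))*94 = (1476/5)*94 = 138744/5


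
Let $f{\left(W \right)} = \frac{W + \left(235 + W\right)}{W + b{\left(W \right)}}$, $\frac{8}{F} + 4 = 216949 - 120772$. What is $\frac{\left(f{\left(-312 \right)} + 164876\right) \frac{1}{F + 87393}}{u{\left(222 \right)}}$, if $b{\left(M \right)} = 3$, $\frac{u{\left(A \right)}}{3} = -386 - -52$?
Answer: $- \frac{4899732851629}{2602291917517146} \approx -0.0018829$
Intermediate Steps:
$u{\left(A \right)} = -1002$ ($u{\left(A \right)} = 3 \left(-386 - -52\right) = 3 \left(-386 + 52\right) = 3 \left(-334\right) = -1002$)
$F = \frac{8}{96173}$ ($F = \frac{8}{-4 + \left(216949 - 120772\right)} = \frac{8}{-4 + 96177} = \frac{8}{96173} \approx 8.3183 \cdot 10^{-5}$)
$f{\left(W \right)} = \frac{235 + 2 W}{3 + W}$ ($f{\left(W \right)} = \frac{W + \left(235 + W\right)}{W + 3} = \frac{235 + 2 W}{3 + W}$)
$\frac{\left(f{\left(-312 \right)} + 164876\right) \frac{1}{F + 87393}}{u{\left(222 \right)}} = \frac{\left(\frac{235 + 2 \left(-312\right)}{3 - 312} + 164876\right) \frac{1}{\frac{8}{96173} + 87393}}{-1002} = \frac{\frac{235 - 624}{-309} + 164876}{\frac{8404846997}{96173}} \left(- \frac{1}{1002}\right) = \left(\left(- \frac{1}{309}\right) \left(-389\right) + 164876\right) \frac{96173}{8404846997} \left(- \frac{1}{1002}\right) = \left(\frac{389}{309} + 164876\right) \frac{96173}{8404846997} \left(- \frac{1}{1002}\right) = \frac{50947073}{309} \cdot \frac{96173}{8404846997} \left(- \frac{1}{1002}\right) = \frac{4899732851629}{2597097722073} \left(- \frac{1}{1002}\right) = - \frac{4899732851629}{2602291917517146}$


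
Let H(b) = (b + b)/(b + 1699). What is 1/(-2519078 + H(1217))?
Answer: -1458/3672814507 ≈ -3.9697e-7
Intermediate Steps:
H(b) = 2*b/(1699 + b) (H(b) = (2*b)/(1699 + b) = 2*b/(1699 + b))
1/(-2519078 + H(1217)) = 1/(-2519078 + 2*1217/(1699 + 1217)) = 1/(-2519078 + 2*1217/2916) = 1/(-2519078 + 2*1217*(1/2916)) = 1/(-2519078 + 1217/1458) = 1/(-3672814507/1458) = -1458/3672814507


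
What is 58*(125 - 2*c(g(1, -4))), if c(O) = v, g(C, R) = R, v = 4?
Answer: 6786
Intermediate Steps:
c(O) = 4
58*(125 - 2*c(g(1, -4))) = 58*(125 - 2*4) = 58*(125 - 8) = 58*117 = 6786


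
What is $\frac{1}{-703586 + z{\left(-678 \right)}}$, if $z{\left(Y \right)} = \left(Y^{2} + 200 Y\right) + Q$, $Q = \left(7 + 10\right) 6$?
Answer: $- \frac{1}{379400} \approx -2.6357 \cdot 10^{-6}$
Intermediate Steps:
$Q = 102$ ($Q = 17 \cdot 6 = 102$)
$z{\left(Y \right)} = 102 + Y^{2} + 200 Y$ ($z{\left(Y \right)} = \left(Y^{2} + 200 Y\right) + 102 = 102 + Y^{2} + 200 Y$)
$\frac{1}{-703586 + z{\left(-678 \right)}} = \frac{1}{-703586 + \left(102 + \left(-678\right)^{2} + 200 \left(-678\right)\right)} = \frac{1}{-703586 + \left(102 + 459684 - 135600\right)} = \frac{1}{-703586 + 324186} = \frac{1}{-379400} = - \frac{1}{379400}$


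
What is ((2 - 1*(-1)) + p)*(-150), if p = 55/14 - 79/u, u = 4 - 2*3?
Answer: -48750/7 ≈ -6964.3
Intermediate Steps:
u = -2 (u = 4 - 6 = -2)
p = 304/7 (p = 55/14 - 79/(-2) = 55*(1/14) - 79*(-½) = 55/14 + 79/2 = 304/7 ≈ 43.429)
((2 - 1*(-1)) + p)*(-150) = ((2 - 1*(-1)) + 304/7)*(-150) = ((2 + 1) + 304/7)*(-150) = (3 + 304/7)*(-150) = (325/7)*(-150) = -48750/7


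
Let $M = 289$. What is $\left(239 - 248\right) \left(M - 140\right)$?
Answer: $-1341$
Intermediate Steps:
$\left(239 - 248\right) \left(M - 140\right) = \left(239 - 248\right) \left(289 - 140\right) = \left(-9\right) 149 = -1341$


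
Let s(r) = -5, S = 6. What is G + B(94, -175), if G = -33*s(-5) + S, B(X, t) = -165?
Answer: 6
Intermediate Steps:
G = 171 (G = -33*(-5) + 6 = 165 + 6 = 171)
G + B(94, -175) = 171 - 165 = 6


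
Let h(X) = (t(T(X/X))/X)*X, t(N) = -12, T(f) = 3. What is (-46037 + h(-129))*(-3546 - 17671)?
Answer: 977021633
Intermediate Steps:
h(X) = -12 (h(X) = (-12/X)*X = -12)
(-46037 + h(-129))*(-3546 - 17671) = (-46037 - 12)*(-3546 - 17671) = -46049*(-21217) = 977021633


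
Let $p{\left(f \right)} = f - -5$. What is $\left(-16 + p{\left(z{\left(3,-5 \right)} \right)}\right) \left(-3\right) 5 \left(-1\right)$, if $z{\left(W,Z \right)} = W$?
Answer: $-120$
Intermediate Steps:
$p{\left(f \right)} = 5 + f$ ($p{\left(f \right)} = f + 5 = 5 + f$)
$\left(-16 + p{\left(z{\left(3,-5 \right)} \right)}\right) \left(-3\right) 5 \left(-1\right) = \left(-16 + \left(5 + 3\right)\right) \left(-3\right) 5 \left(-1\right) = \left(-16 + 8\right) \left(\left(-15\right) \left(-1\right)\right) = \left(-8\right) 15 = -120$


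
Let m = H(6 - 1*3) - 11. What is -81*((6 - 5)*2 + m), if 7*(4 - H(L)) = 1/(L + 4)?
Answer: 19926/49 ≈ 406.65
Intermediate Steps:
H(L) = 4 - 1/(7*(4 + L)) (H(L) = 4 - 1/(7*(L + 4)) = 4 - 1/(7*(4 + L)))
m = -344/49 (m = (111 + 28*(6 - 1*3))/(7*(4 + (6 - 1*3))) - 11 = (111 + 28*(6 - 3))/(7*(4 + (6 - 3))) - 11 = (111 + 28*3)/(7*(4 + 3)) - 11 = (⅐)*(111 + 84)/7 - 11 = (⅐)*(⅐)*195 - 11 = 195/49 - 11 = -344/49 ≈ -7.0204)
-81*((6 - 5)*2 + m) = -81*((6 - 5)*2 - 344/49) = -81*(1*2 - 344/49) = -81*(2 - 344/49) = -81*(-246/49) = 19926/49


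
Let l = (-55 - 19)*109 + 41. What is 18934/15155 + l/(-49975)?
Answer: 42713821/30294845 ≈ 1.4099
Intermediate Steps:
l = -8025 (l = -74*109 + 41 = -8066 + 41 = -8025)
18934/15155 + l/(-49975) = 18934/15155 - 8025/(-49975) = 18934*(1/15155) - 8025*(-1/49975) = 18934/15155 + 321/1999 = 42713821/30294845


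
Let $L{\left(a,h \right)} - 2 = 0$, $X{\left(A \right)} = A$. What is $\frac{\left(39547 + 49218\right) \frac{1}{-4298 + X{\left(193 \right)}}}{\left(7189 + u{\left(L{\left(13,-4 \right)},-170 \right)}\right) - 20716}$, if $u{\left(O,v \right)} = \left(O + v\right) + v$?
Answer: $\frac{17753}{11383165} \approx 0.0015596$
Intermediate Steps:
$L{\left(a,h \right)} = 2$ ($L{\left(a,h \right)} = 2 + 0 = 2$)
$u{\left(O,v \right)} = O + 2 v$
$\frac{\left(39547 + 49218\right) \frac{1}{-4298 + X{\left(193 \right)}}}{\left(7189 + u{\left(L{\left(13,-4 \right)},-170 \right)}\right) - 20716} = \frac{\left(39547 + 49218\right) \frac{1}{-4298 + 193}}{\left(7189 + \left(2 + 2 \left(-170\right)\right)\right) - 20716} = \frac{88765 \frac{1}{-4105}}{\left(7189 + \left(2 - 340\right)\right) - 20716} = \frac{88765 \left(- \frac{1}{4105}\right)}{\left(7189 - 338\right) - 20716} = - \frac{17753}{821 \left(6851 - 20716\right)} = - \frac{17753}{821 \left(-13865\right)} = \left(- \frac{17753}{821}\right) \left(- \frac{1}{13865}\right) = \frac{17753}{11383165}$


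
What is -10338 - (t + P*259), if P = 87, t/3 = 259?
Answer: -33648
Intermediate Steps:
t = 777 (t = 3*259 = 777)
-10338 - (t + P*259) = -10338 - (777 + 87*259) = -10338 - (777 + 22533) = -10338 - 1*23310 = -10338 - 23310 = -33648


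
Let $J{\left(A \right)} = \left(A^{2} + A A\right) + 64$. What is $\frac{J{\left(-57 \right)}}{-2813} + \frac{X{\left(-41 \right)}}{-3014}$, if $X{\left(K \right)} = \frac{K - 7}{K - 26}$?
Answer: $- \frac{662626090}{284025797} \approx -2.333$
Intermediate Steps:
$X{\left(K \right)} = \frac{-7 + K}{-26 + K}$
$J{\left(A \right)} = 64 + 2 A^{2}$ ($J{\left(A \right)} = \left(A^{2} + A^{2}\right) + 64 = 2 A^{2} + 64 = 64 + 2 A^{2}$)
$\frac{J{\left(-57 \right)}}{-2813} + \frac{X{\left(-41 \right)}}{-3014} = \frac{64 + 2 \left(-57\right)^{2}}{-2813} + \frac{\frac{1}{-26 - 41} \left(-7 - 41\right)}{-3014} = \left(64 + 2 \cdot 3249\right) \left(- \frac{1}{2813}\right) + \frac{1}{-67} \left(-48\right) \left(- \frac{1}{3014}\right) = \left(64 + 6498\right) \left(- \frac{1}{2813}\right) + \left(- \frac{1}{67}\right) \left(-48\right) \left(- \frac{1}{3014}\right) = 6562 \left(- \frac{1}{2813}\right) + \frac{48}{67} \left(- \frac{1}{3014}\right) = - \frac{6562}{2813} - \frac{24}{100969} = - \frac{662626090}{284025797}$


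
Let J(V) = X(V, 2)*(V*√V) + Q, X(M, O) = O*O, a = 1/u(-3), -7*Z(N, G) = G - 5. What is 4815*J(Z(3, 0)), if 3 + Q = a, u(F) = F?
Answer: -16050 + 96300*√35/49 ≈ -4423.1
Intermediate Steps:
Z(N, G) = 5/7 - G/7 (Z(N, G) = -(G - 5)/7 = -(-5 + G)/7 = 5/7 - G/7)
a = -⅓ (a = 1/(-3) = -⅓ ≈ -0.33333)
Q = -10/3 (Q = -3 - ⅓ = -10/3 ≈ -3.3333)
X(M, O) = O²
J(V) = -10/3 + 4*V^(3/2) (J(V) = 2²*(V*√V) - 10/3 = 4*V^(3/2) - 10/3 = -10/3 + 4*V^(3/2))
4815*J(Z(3, 0)) = 4815*(-10/3 + 4*(5/7 - ⅐*0)^(3/2)) = 4815*(-10/3 + 4*(5/7 + 0)^(3/2)) = 4815*(-10/3 + 4*(5/7)^(3/2)) = 4815*(-10/3 + 4*(5*√35/49)) = 4815*(-10/3 + 20*√35/49) = -16050 + 96300*√35/49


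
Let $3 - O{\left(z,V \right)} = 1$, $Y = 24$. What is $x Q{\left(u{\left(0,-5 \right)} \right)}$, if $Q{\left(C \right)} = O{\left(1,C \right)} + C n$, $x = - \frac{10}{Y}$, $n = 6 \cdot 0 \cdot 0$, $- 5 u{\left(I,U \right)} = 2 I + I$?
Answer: $- \frac{5}{6} \approx -0.83333$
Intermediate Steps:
$u{\left(I,U \right)} = - \frac{3 I}{5}$ ($u{\left(I,U \right)} = - \frac{2 I + I}{5} = - \frac{3 I}{5}$)
$O{\left(z,V \right)} = 2$ ($O{\left(z,V \right)} = 3 - 1 = 2$)
$n = 0$ ($n = 0 \cdot 0 = 0$)
$x = - \frac{5}{12}$ ($x = - \frac{10}{24} = \left(-10\right) \frac{1}{24} = - \frac{5}{12} \approx -0.41667$)
$Q{\left(C \right)} = 2$ ($Q{\left(C \right)} = 2 + C 0 = 2 + 0 = 2$)
$x Q{\left(u{\left(0,-5 \right)} \right)} = \left(- \frac{5}{12}\right) 2 = - \frac{5}{6}$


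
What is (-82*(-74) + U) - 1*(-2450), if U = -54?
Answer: 8464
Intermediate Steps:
(-82*(-74) + U) - 1*(-2450) = (-82*(-74) - 54) - 1*(-2450) = (6068 - 54) + 2450 = 6014 + 2450 = 8464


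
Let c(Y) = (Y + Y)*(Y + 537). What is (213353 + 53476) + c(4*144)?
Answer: 1549005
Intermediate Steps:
c(Y) = 2*Y*(537 + Y) (c(Y) = (2*Y)*(537 + Y) = 2*Y*(537 + Y))
(213353 + 53476) + c(4*144) = (213353 + 53476) + 2*(4*144)*(537 + 4*144) = 266829 + 2*576*(537 + 576) = 266829 + 2*576*1113 = 266829 + 1282176 = 1549005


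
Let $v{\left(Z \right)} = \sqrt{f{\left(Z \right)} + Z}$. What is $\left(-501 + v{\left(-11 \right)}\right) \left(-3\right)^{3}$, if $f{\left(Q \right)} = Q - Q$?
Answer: $13527 - 27 i \sqrt{11} \approx 13527.0 - 89.549 i$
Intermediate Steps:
$f{\left(Q \right)} = 0$
$v{\left(Z \right)} = \sqrt{Z}$ ($v{\left(Z \right)} = \sqrt{0 + Z} = \sqrt{Z}$)
$\left(-501 + v{\left(-11 \right)}\right) \left(-3\right)^{3} = \left(-501 + \sqrt{-11}\right) \left(-3\right)^{3} = \left(-501 + i \sqrt{11}\right) \left(-27\right) = 13527 - 27 i \sqrt{11}$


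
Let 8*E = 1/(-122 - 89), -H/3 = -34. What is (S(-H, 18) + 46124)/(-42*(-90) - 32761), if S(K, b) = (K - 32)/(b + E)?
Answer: -1401159300/880529723 ≈ -1.5913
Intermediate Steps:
H = 102 (H = -3*(-34) = 102)
E = -1/1688 (E = 1/(8*(-122 - 89)) = (⅛)/(-211) = (⅛)*(-1/211) = -1/1688 ≈ -0.00059242)
S(K, b) = (-32 + K)/(-1/1688 + b) (S(K, b) = (K - 32)/(b - 1/1688) = (-32 + K)/(-1/1688 + b))
(S(-H, 18) + 46124)/(-42*(-90) - 32761) = (1688*(-32 - 1*102)/(-1 + 1688*18) + 46124)/(-42*(-90) - 32761) = (1688*(-32 - 102)/(-1 + 30384) + 46124)/(3780 - 32761) = (1688*(-134)/30383 + 46124)/(-28981) = (1688*(1/30383)*(-134) + 46124)*(-1/28981) = (-226192/30383 + 46124)*(-1/28981) = (1401159300/30383)*(-1/28981) = -1401159300/880529723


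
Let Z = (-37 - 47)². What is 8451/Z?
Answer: 939/784 ≈ 1.1977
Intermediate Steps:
Z = 7056 (Z = (-84)² = 7056)
8451/Z = 8451/7056 = 8451*(1/7056) = 939/784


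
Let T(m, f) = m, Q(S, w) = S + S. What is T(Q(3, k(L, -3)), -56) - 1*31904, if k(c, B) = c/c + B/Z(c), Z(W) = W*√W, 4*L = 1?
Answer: -31898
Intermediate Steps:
L = ¼ (L = (¼)*1 = ¼ ≈ 0.25000)
Z(W) = W^(3/2)
k(c, B) = 1 + B/c^(3/2) (k(c, B) = c/c + B/(c^(3/2)) = 1 + B/c^(3/2))
Q(S, w) = 2*S
T(Q(3, k(L, -3)), -56) - 1*31904 = 2*3 - 1*31904 = 6 - 31904 = -31898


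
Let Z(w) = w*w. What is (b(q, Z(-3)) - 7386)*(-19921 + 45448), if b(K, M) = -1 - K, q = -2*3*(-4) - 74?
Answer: -187291599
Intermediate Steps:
q = -50 (q = -6*(-4) - 74 = 24 - 74 = -50)
Z(w) = w²
(b(q, Z(-3)) - 7386)*(-19921 + 45448) = ((-1 - 1*(-50)) - 7386)*(-19921 + 45448) = ((-1 + 50) - 7386)*25527 = (49 - 7386)*25527 = -7337*25527 = -187291599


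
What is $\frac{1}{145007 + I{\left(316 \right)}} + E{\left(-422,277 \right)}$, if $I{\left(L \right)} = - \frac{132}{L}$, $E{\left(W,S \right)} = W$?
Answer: $- \frac{4834229361}{11455520} \approx -422.0$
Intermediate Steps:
$\frac{1}{145007 + I{\left(316 \right)}} + E{\left(-422,277 \right)} = \frac{1}{145007 - \frac{132}{316}} - 422 = \frac{1}{145007 - \frac{33}{79}} - 422 = \frac{1}{\frac{11455520}{79}} - 422 = \frac{79}{11455520} - 422 = - \frac{4834229361}{11455520}$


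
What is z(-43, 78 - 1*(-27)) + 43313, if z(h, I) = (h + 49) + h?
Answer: 43276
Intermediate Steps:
z(h, I) = 49 + 2*h (z(h, I) = (49 + h) + h = 49 + 2*h)
z(-43, 78 - 1*(-27)) + 43313 = (49 + 2*(-43)) + 43313 = (49 - 86) + 43313 = -37 + 43313 = 43276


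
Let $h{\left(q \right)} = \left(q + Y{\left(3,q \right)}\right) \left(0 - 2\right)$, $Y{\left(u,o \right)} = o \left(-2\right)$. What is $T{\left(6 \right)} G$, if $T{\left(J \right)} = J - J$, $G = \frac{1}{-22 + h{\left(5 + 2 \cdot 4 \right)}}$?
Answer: $0$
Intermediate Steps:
$Y{\left(u,o \right)} = - 2 o$
$h{\left(q \right)} = 2 q$ ($h{\left(q \right)} = \left(q - 2 q\right) \left(0 - 2\right) = - q \left(-2\right) = 2 q$)
$G = \frac{1}{4}$ ($G = \frac{1}{-22 + 2 \left(5 + 2 \cdot 4\right)} = \frac{1}{-22 + 2 \left(5 + 8\right)} = \frac{1}{-22 + 2 \cdot 13} = \frac{1}{-22 + 26} = \frac{1}{4} \approx 0.25$)
$T{\left(J \right)} = 0$
$T{\left(6 \right)} G = 0 \cdot \frac{1}{4} = 0$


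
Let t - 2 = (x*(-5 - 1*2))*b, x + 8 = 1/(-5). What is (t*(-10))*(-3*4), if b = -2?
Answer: -13536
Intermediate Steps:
x = -41/5 (x = -8 + 1/(-5) = -8 + 1*(-⅕) = -8 - ⅕ = -41/5 ≈ -8.2000)
t = -564/5 (t = 2 - 41*(-5 - 1*2)/5*(-2) = 2 - 41*(-5 - 2)/5*(-2) = 2 - 41/5*(-7)*(-2) = 2 + (287/5)*(-2) = 2 - 574/5 = -564/5 ≈ -112.80)
(t*(-10))*(-3*4) = (-564/5*(-10))*(-3*4) = 1128*(-12) = -13536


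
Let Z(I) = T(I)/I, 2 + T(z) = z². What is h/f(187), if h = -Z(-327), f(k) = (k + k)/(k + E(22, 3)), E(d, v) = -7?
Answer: 3207810/20383 ≈ 157.38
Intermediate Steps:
T(z) = -2 + z²
Z(I) = (-2 + I²)/I
f(k) = 2*k/(-7 + k) (f(k) = (k + k)/(k - 7) = (2*k)/(-7 + k) = 2*k/(-7 + k))
h = 106927/327 (h = -(-327 - 2/(-327)) = -(-327 - 2*(-1/327)) = -(-327 + 2/327) = -1*(-106927/327) = 106927/327 ≈ 326.99)
h/f(187) = 106927/(327*((2*187/(-7 + 187)))) = 106927/(327*((2*187/180))) = 106927/(327*((2*187*(1/180)))) = 106927/(327*(187/90)) = (106927/327)*(90/187) = 3207810/20383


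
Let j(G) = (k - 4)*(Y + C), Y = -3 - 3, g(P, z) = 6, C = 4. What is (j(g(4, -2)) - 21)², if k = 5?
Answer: 529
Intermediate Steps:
Y = -6
j(G) = -2 (j(G) = (5 - 4)*(-6 + 4) = 1*(-2) = -2)
(j(g(4, -2)) - 21)² = (-2 - 21)² = (-23)² = 529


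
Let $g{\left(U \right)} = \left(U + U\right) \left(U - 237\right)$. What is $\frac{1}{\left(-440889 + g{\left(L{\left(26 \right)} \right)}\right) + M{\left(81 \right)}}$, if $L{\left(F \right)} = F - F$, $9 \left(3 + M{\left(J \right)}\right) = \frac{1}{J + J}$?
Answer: $- \frac{1458}{642820535} \approx -2.2681 \cdot 10^{-6}$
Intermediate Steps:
$M{\left(J \right)} = -3 + \frac{1}{18 J}$ ($M{\left(J \right)} = -3 + \frac{1}{9 \left(J + J\right)} = -3 + \frac{1}{9 \cdot 2 J} = -3 + \frac{\frac{1}{2} \frac{1}{J}}{9} = -3 + \frac{1}{18 J}$)
$L{\left(F \right)} = 0$
$g{\left(U \right)} = 2 U \left(-237 + U\right)$
$\frac{1}{\left(-440889 + g{\left(L{\left(26 \right)} \right)}\right) + M{\left(81 \right)}} = \frac{1}{\left(-440889 + 2 \cdot 0 \left(-237 + 0\right)\right) - \left(3 - \frac{1}{18 \cdot 81}\right)} = \frac{1}{\left(-440889 + 2 \cdot 0 \left(-237\right)\right) + \left(-3 + \frac{1}{18} \cdot \frac{1}{81}\right)} = \frac{1}{\left(-440889 + 0\right) + \left(-3 + \frac{1}{1458}\right)} = \frac{1}{-440889 - \frac{4373}{1458}} = \frac{1}{- \frac{642820535}{1458}} = - \frac{1458}{642820535}$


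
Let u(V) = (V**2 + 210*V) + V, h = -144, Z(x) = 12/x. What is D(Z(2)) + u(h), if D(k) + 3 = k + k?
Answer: -9639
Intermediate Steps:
D(k) = -3 + 2*k (D(k) = -3 + (k + k) = -3 + 2*k)
u(V) = V**2 + 211*V
D(Z(2)) + u(h) = (-3 + 2*(12/2)) - 144*(211 - 144) = (-3 + 2*(12*(1/2))) - 144*67 = (-3 + 2*6) - 9648 = (-3 + 12) - 9648 = 9 - 9648 = -9639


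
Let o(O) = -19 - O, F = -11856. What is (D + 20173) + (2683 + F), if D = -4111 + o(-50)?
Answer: 6920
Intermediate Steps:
D = -4080 (D = -4111 + (-19 - 1*(-50)) = -4111 + (-19 + 50) = -4111 + 31 = -4080)
(D + 20173) + (2683 + F) = (-4080 + 20173) + (2683 - 11856) = 16093 - 9173 = 6920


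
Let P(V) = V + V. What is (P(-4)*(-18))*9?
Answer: 1296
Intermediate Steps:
P(V) = 2*V
(P(-4)*(-18))*9 = ((2*(-4))*(-18))*9 = -8*(-18)*9 = 144*9 = 1296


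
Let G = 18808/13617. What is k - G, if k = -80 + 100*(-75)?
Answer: -103235668/13617 ≈ -7581.4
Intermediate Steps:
G = 18808/13617 (G = 18808*(1/13617) = 18808/13617 ≈ 1.3812)
k = -7580 (k = -80 - 7500 = -7580)
k - G = -7580 - 1*18808/13617 = -7580 - 18808/13617 = -103235668/13617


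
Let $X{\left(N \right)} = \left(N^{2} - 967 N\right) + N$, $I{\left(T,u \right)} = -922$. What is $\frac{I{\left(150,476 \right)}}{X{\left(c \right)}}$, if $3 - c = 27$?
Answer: $- \frac{461}{11880} \approx -0.038805$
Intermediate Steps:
$c = -24$ ($c = 3 - 27 = -24$)
$X{\left(N \right)} = N^{2} - 966 N$
$\frac{I{\left(150,476 \right)}}{X{\left(c \right)}} = - \frac{922}{\left(-24\right) \left(-966 - 24\right)} = - \frac{922}{\left(-24\right) \left(-990\right)} = - \frac{922}{23760} = \left(-922\right) \frac{1}{23760} = - \frac{461}{11880}$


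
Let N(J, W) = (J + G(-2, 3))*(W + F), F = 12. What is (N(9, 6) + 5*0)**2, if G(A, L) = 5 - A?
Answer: 82944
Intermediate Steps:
N(J, W) = (7 + J)*(12 + W) (N(J, W) = (J + (5 - 1*(-2)))*(W + 12) = (J + (5 + 2))*(12 + W) = (J + 7)*(12 + W) = (7 + J)*(12 + W))
(N(9, 6) + 5*0)**2 = ((84 + 7*6 + 12*9 + 9*6) + 5*0)**2 = ((84 + 42 + 108 + 54) + 0)**2 = (288 + 0)**2 = 288**2 = 82944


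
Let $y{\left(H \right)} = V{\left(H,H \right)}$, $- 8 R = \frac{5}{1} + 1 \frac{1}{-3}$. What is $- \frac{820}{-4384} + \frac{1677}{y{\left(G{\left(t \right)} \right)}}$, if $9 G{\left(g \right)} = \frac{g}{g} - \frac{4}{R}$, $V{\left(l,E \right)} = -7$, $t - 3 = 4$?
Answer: $- \frac{1836557}{7672} \approx -239.38$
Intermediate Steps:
$t = 7$ ($t = 3 + 4 = 7$)
$R = - \frac{7}{12}$ ($R = - \frac{\frac{5}{1} + 1 \frac{1}{-3}}{8} = - \frac{5 \cdot 1 + 1 \left(- \frac{1}{3}\right)}{8} = - \frac{5 - \frac{1}{3}}{8} = \left(- \frac{1}{8}\right) \frac{14}{3} = - \frac{7}{12} \approx -0.58333$)
$G{\left(g \right)} = \frac{55}{63}$ ($G{\left(g \right)} = \frac{\frac{g}{g} - \frac{4}{- \frac{7}{12}}}{9} = \frac{1 - - \frac{48}{7}}{9} = \frac{1 + \frac{48}{7}}{9} = \frac{1}{9} \cdot \frac{55}{7} = \frac{55}{63}$)
$y{\left(H \right)} = -7$
$- \frac{820}{-4384} + \frac{1677}{y{\left(G{\left(t \right)} \right)}} = - \frac{820}{-4384} + \frac{1677}{-7} = \left(-820\right) \left(- \frac{1}{4384}\right) + 1677 \left(- \frac{1}{7}\right) = \frac{205}{1096} - \frac{1677}{7} = - \frac{1836557}{7672}$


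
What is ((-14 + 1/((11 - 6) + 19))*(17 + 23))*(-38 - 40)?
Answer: 43550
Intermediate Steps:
((-14 + 1/((11 - 6) + 19))*(17 + 23))*(-38 - 40) = ((-14 + 1/(5 + 19))*40)*(-78) = ((-14 + 1/24)*40)*(-78) = -335/24*40*(-78) = -1675/3*(-78) = 43550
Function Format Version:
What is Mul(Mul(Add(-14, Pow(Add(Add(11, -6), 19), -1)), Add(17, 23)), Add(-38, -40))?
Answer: 43550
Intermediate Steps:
Mul(Mul(Add(-14, Pow(Add(Add(11, -6), 19), -1)), Add(17, 23)), Add(-38, -40)) = Mul(Mul(Add(-14, Pow(Add(5, 19), -1)), 40), -78) = Mul(Mul(Add(-14, Pow(24, -1)), 40), -78) = Mul(Mul(Add(-14, Rational(1, 24)), 40), -78) = Mul(Mul(Rational(-335, 24), 40), -78) = Mul(Rational(-1675, 3), -78) = 43550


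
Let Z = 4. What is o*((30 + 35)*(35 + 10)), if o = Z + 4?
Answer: 23400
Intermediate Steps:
o = 8 (o = 4 + 4 = 8)
o*((30 + 35)*(35 + 10)) = 8*((30 + 35)*(35 + 10)) = 8*(65*45) = 8*2925 = 23400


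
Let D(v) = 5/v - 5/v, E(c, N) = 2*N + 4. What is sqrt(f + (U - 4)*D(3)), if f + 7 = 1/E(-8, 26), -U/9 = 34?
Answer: I*sqrt(5474)/28 ≈ 2.6424*I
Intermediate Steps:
U = -306 (U = -9*34 = -306)
E(c, N) = 4 + 2*N
f = -391/56 (f = -7 + 1/(4 + 2*26) = -7 + 1/(4 + 52) = -7 + 1/56 = -391/56 ≈ -6.9821)
D(v) = 0
sqrt(f + (U - 4)*D(3)) = sqrt(-391/56 + (-306 - 4)*0) = sqrt(-391/56 - 310*0) = sqrt(-391/56 + 0) = sqrt(-391/56) = I*sqrt(5474)/28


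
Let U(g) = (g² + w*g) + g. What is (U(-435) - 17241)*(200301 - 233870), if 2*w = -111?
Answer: -13138335927/2 ≈ -6.5692e+9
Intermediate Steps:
w = -111/2 (w = (½)*(-111) = -111/2 ≈ -55.500)
U(g) = g² - 109*g/2 (U(g) = (g² - 111*g/2) + g = g² - 109*g/2)
(U(-435) - 17241)*(200301 - 233870) = ((½)*(-435)*(-109 + 2*(-435)) - 17241)*(200301 - 233870) = ((½)*(-435)*(-109 - 870) - 17241)*(-33569) = ((½)*(-435)*(-979) - 17241)*(-33569) = (425865/2 - 17241)*(-33569) = (391383/2)*(-33569) = -13138335927/2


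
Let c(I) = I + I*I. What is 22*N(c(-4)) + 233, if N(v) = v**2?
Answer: 3401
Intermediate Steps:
c(I) = I + I**2
22*N(c(-4)) + 233 = 22*(-4*(1 - 4))**2 + 233 = 22*(-4*(-3))**2 + 233 = 22*12**2 + 233 = 22*144 + 233 = 3168 + 233 = 3401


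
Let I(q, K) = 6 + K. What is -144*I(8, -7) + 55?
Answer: 199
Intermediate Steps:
-144*I(8, -7) + 55 = -144*(6 - 7) + 55 = -144*(-1) + 55 = 144 + 55 = 199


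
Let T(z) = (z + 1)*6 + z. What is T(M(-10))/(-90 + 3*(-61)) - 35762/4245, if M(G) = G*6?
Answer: -2668532/386295 ≈ -6.9080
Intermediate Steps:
M(G) = 6*G
T(z) = 6 + 7*z (T(z) = (1 + z)*6 + z = (6 + 6*z) + z = 6 + 7*z)
T(M(-10))/(-90 + 3*(-61)) - 35762/4245 = (6 + 7*(6*(-10)))/(-90 + 3*(-61)) - 35762/4245 = (6 + 7*(-60))/(-90 - 183) - 35762*1/4245 = (6 - 420)/(-273) - 35762/4245 = -414*(-1/273) - 35762/4245 = 138/91 - 35762/4245 = -2668532/386295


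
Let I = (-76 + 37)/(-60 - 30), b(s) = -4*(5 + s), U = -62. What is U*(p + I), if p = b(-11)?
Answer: -22723/15 ≈ -1514.9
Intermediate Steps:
b(s) = -20 - 4*s
p = 24 (p = -20 - 4*(-11) = -20 + 44 = 24)
I = 13/30 (I = -39/(-90) = -39*(-1/90) = 13/30 ≈ 0.43333)
U*(p + I) = -62*(24 + 13/30) = -62*733/30 = -22723/15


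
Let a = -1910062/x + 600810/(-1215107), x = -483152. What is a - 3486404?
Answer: -1023400415685782571/293540688632 ≈ -3.4864e+6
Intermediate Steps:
a = 1015323576757/293540688632 (a = -1910062/(-483152) + 600810/(-1215107) = -1910062*(-1/483152) + 600810*(-1/1215107) = 955031/241576 - 600810/1215107 = 1015323576757/293540688632 ≈ 3.4589)
a - 3486404 = 1015323576757/293540688632 - 3486404 = -1023400415685782571/293540688632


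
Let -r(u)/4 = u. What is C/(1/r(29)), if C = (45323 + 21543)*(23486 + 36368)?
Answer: -464254917424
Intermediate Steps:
r(u) = -4*u
C = 4002197564 (C = 66866*59854 = 4002197564)
C/(1/r(29)) = 4002197564/(1/(-4*29)) = 4002197564/(1/(-116)) = 4002197564/(-1/116) = 4002197564*(-116) = -464254917424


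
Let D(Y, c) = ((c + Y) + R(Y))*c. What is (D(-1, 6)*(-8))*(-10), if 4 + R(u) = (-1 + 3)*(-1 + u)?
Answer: -1440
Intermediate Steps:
R(u) = -6 + 2*u (R(u) = -4 + (-1 + 3)*(-1 + u) = -4 + 2*(-1 + u) = -4 + (-2 + 2*u) = -6 + 2*u)
D(Y, c) = c*(-6 + c + 3*Y) (D(Y, c) = ((c + Y) + (-6 + 2*Y))*c = ((Y + c) + (-6 + 2*Y))*c = (-6 + c + 3*Y)*c = c*(-6 + c + 3*Y))
(D(-1, 6)*(-8))*(-10) = ((6*(-6 + 6 + 3*(-1)))*(-8))*(-10) = ((6*(-6 + 6 - 3))*(-8))*(-10) = ((6*(-3))*(-8))*(-10) = -18*(-8)*(-10) = 144*(-10) = -1440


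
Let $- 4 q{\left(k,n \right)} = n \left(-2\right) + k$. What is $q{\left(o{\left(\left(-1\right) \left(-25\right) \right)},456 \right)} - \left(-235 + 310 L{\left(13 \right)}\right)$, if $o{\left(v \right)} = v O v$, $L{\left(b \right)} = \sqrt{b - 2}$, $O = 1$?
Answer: $\frac{1227}{4} - 310 \sqrt{11} \approx -721.4$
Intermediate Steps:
$L{\left(b \right)} = \sqrt{-2 + b}$
$o{\left(v \right)} = v^{2}$ ($o{\left(v \right)} = v 1 v = v v = v^{2}$)
$q{\left(k,n \right)} = \frac{n}{2} - \frac{k}{4}$ ($q{\left(k,n \right)} = - \frac{n \left(-2\right) + k}{4} = - \frac{- 2 n + k}{4} = - \frac{k - 2 n}{4} = \frac{n}{2} - \frac{k}{4}$)
$q{\left(o{\left(\left(-1\right) \left(-25\right) \right)},456 \right)} - \left(-235 + 310 L{\left(13 \right)}\right) = \left(\frac{1}{2} \cdot 456 - \frac{\left(\left(-1\right) \left(-25\right)\right)^{2}}{4}\right) - \left(-235 + 310 \sqrt{-2 + 13}\right) = \left(228 - \frac{25^{2}}{4}\right) - \left(-235 + 310 \sqrt{11}\right) = \left(228 - \frac{625}{4}\right) + \left(235 - 310 \sqrt{11}\right) = \frac{287}{4} + \left(235 - 310 \sqrt{11}\right) = \frac{1227}{4} - 310 \sqrt{11}$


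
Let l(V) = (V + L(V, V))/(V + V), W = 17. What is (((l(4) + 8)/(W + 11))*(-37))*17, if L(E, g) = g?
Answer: -5661/28 ≈ -202.18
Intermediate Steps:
l(V) = 1 (l(V) = (V + V)/(V + V) = (2*V)/((2*V)) = (2*V)*(1/(2*V)) = 1)
(((l(4) + 8)/(W + 11))*(-37))*17 = (((1 + 8)/(17 + 11))*(-37))*17 = ((9/28)*(-37))*17 = -333/28*17 = -5661/28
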